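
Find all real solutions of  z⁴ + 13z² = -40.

Let u = z². The equation becomes u² + 13u + 40 = 0.
Factor: (u + 5)(u + 8) = 0, so u = -5 or u = -8.
z² = -5 < 0 has no real solution.
z² = -8 < 0 has no real solution.

No real solutions.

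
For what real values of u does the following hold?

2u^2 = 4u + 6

u = -1 or u = 3

Bring every term to one side: 2u^2 - 4u - 6 = 0.
Factor: 2(u - 3)(u + 1) = 0.
So u = 3 or u = -1.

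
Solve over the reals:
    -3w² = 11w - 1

w = -3.7554 or w = 0.0888

Rearrange to standard form: -3w² - 11w + 1 = 0.
Discriminant: (-11)² − 4·(-3)·1 = 133.
Quadratic formula: w = (11 ± √133) / (-6).
So w = -√(133)/6 - 11/6 ≈ -3.7554 or w = -11/6 + √(133)/6 ≈ 0.0888.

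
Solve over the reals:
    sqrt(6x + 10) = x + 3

x = -1 or x = 1

Square both sides: 6x + 10 = (x + 3)^2.
Expand and rearrange: x^2 - 1 = 0.
Solving gives x = 1 or x = -1.
Check each candidate in the original equation:
  x = 1: sqrt(16) = 4, while x + 3 = 4 — valid.
  x = -1: sqrt(4) = 2, while x + 3 = 2 — valid.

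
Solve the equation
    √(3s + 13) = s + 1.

Square both sides: 3s + 13 = (s + 1)².
Expand and rearrange: s² - s - 12 = 0.
Solving gives s = 4 or s = -3.
Check each candidate in the original equation:
  s = 4: √(25) = 5, while s + 1 = 5 — valid.
  s = -3: √(4) = 2, while s + 1 = -2 — extraneous.

s = 4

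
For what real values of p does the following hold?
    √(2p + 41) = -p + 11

p = 4

Square both sides: 2p + 41 = (-p + 11)².
Expand and rearrange: p² - 24p + 80 = 0.
Solving gives p = 20 or p = 4.
Check each candidate in the original equation:
  p = 20: √(81) = 9, while -p + 11 = -9 — extraneous.
  p = 4: √(49) = 7, while -p + 11 = 7 — valid.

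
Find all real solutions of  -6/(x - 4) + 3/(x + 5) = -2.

x = -6.158 or x = 6.658

Multiply both sides by (x - 4)(x + 5):
-6(x + 5) + 3(x - 4) = -2(x - 4)(x + 5).
Expand and collect terms: -2x^2 + x + 82 = 0.
By the quadratic formula, x = (-1 +/- sqrt(657)) / -4, so x ~= -6.158 or x ~= 6.658.
Neither value makes a denominator zero (x != 4, x != -5), so both are valid.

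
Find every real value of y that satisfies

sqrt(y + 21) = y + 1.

Square both sides: y + 21 = (y + 1)^2.
Expand and rearrange: y^2 + y - 20 = 0.
Solving gives y = 4 or y = -5.
Check each candidate in the original equation:
  y = 4: sqrt(25) = 5, while y + 1 = 5 — valid.
  y = -5: sqrt(16) = 4, while y + 1 = -4 — extraneous.

y = 4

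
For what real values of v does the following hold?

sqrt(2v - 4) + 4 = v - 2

Isolate the radical: sqrt(2v - 4) = v - 6.
Square both sides: 2v - 4 = (v - 6)^2.
Expand and rearrange: v^2 - 14v + 40 = 0.
Solving gives v = 10 or v = 4.
Check each candidate in the original equation:
  v = 10: sqrt(16) = 4, while v - 6 = 4 — valid.
  v = 4: sqrt(4) = 2, while v - 6 = -2 — extraneous.

v = 10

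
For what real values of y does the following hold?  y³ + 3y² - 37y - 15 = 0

Possible rational roots are divisors of -15. Testing y = 5 gives 0, so (y - 5) is a factor.
Divide: y³ + 3y² - 37y - 15 = (y - 5)(y² + 8y + 3).
Apply the quadratic formula to y² + 8y + 3 = 0: y = (-8 ± √52)/2, i.e. y ≈ -0.3944 or y ≈ -7.6056.

y = -7.6056 or y = -0.3944 or y = 5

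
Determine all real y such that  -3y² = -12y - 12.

y = -0.8284 or y = 4.8284

Rearrange to standard form: -3y² + 12y + 12 = 0.
Discriminant: (12)² − 4·(-3)·12 = 288.
Quadratic formula: y = (-12 ± √288) / (-6).
So y = 2 - 2·√(2) ≈ -0.8284 or y = 2 + 2·√(2) ≈ 4.8284.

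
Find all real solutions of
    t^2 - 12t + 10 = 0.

t = 0.901 or t = 11.099

Discriminant: (-12)^2 - 4*1*10 = 104.
Quadratic formula: t = (12 +/- sqrt(104)) / 2.
So t = sqrt(26) + 6 ~= 11.099 or t = 6 - sqrt(26) ~= 0.901.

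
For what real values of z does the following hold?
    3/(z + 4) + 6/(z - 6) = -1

z = -9 or z = 2

Multiply both sides by (z + 4)(z - 6):
3(z - 6) + 6(z + 4) = -(z + 4)(z - 6).
Expand and collect terms: -z^2 - 7z + 18 = 0.
Factor or apply the quadratic formula: z = -9 or z = 2.
Neither value makes a denominator zero (z != -4, z != 6), so both are valid.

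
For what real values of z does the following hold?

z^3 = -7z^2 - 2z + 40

Rearrange: z^3 + 7z^2 + 2z - 40 = 0.
Possible rational roots are divisors of -40. Testing z = -5 gives 0, so (z + 5) is a factor.
Divide: z^3 + 7z^2 + 2z - 40 = (z + 5)(z^2 + 2z - 8).
Factor the quadratic: z = 2 or z = -4.

z = -5 or z = -4 or z = 2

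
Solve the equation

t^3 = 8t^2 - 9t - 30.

t = -1.3723 or t = 4.3723 or t = 5

Rearrange: t^3 - 8t^2 + 9t + 30 = 0.
Possible rational roots are divisors of 30. Testing t = 5 gives 0, so (t - 5) is a factor.
Divide: t^3 - 8t^2 + 9t + 30 = (t - 5)(t^2 - 3t - 6).
Apply the quadratic formula to t^2 - 3t - 6 = 0: t = (3 +/- sqrt(33))/2, i.e. t ~= 4.3723 or t ~= -1.3723.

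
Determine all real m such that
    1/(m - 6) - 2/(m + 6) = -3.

m = -5.3131 or m = 5.6464

Multiply both sides by (m - 6)(m + 6):
(m + 6) - 2(m - 6) = -3(m - 6)(m + 6).
Expand and collect terms: -3m² + m + 90 = 0.
By the quadratic formula, m = (-1 ± √1081) / -6, so m ≈ -5.3131 or m ≈ 5.6464.
Neither value makes a denominator zero (m ≠ 6, m ≠ -6), so both are valid.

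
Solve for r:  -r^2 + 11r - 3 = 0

Discriminant: (11)^2 - 4*(-1)*(-3) = 109.
Quadratic formula: r = (-11 +/- sqrt(109)) / (-2).
So r = 11/2 - sqrt(109)/2 ~= 0.2798 or r = sqrt(109)/2 + 11/2 ~= 10.7202.

r = 0.2798 or r = 10.7202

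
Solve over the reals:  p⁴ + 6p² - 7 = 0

p = -1 or p = 1

Let u = p². The equation becomes u² + 6u - 7 = 0.
Factor: (u - 1)(u + 7) = 0, so u = 1 or u = -7.
p² = 1 gives p = ±1.
p² = -7 < 0 has no real solution.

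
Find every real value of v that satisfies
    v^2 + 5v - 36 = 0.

v = -9 or v = 4

Factor: (v - 4)(v + 9) = 0.
So v = 4 or v = -9.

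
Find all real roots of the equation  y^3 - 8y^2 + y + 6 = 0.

y = -0.772 or y = 1 or y = 7.772

Possible rational roots are divisors of 6. Testing y = 1 gives 0, so (y - 1) is a factor.
Divide: y^3 - 8y^2 + y + 6 = (y - 1)(y^2 - 7y - 6).
Apply the quadratic formula to y^2 - 7y - 6 = 0: y = (7 +/- sqrt(73))/2, i.e. y ~= 7.772 or y ~= -0.772.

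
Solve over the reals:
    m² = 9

m = -3 or m = 3

Bring every term to one side: m² - 9 = 0.
Factor: (m + 3)(m - 3) = 0.
So m = -3 or m = 3.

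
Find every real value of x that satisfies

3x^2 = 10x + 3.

Rearrange to standard form: 3x^2 - 10x - 3 = 0.
Discriminant: (-10)^2 - 4*3*(-3) = 136.
Quadratic formula: x = (10 +/- sqrt(136)) / 6.
So x = 5/3 + sqrt(34)/3 ~= 3.6103 or x = 5/3 - sqrt(34)/3 ~= -0.277.

x = -0.277 or x = 3.6103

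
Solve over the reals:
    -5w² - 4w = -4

Rearrange to standard form: -5w² - 4w + 4 = 0.
Discriminant: (-4)² − 4·(-5)·4 = 96.
Quadratic formula: w = (4 ± √96) / (-10).
So w = -2·√(6)/5 - 2/5 ≈ -1.3798 or w = -2/5 + 2·√(6)/5 ≈ 0.5798.

w = -1.3798 or w = 0.5798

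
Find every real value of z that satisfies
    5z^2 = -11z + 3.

z = -2.4454 or z = 0.2454

Rearrange to standard form: 5z^2 + 11z - 3 = 0.
Discriminant: (11)^2 - 4*5*(-3) = 181.
Quadratic formula: z = (-11 +/- sqrt(181)) / 10.
So z = -11/10 + sqrt(181)/10 ~= 0.2454 or z = -sqrt(181)/10 - 11/10 ~= -2.4454.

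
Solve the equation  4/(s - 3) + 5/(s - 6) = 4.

s = 3.6525 or s = 7.5975

Multiply both sides by (s - 3)(s - 6):
4(s - 6) + 5(s - 3) = 4(s - 3)(s - 6).
Expand and collect terms: 4s^2 - 45s + 111 = 0.
By the quadratic formula, s = (45 +/- sqrt(249)) / 8, so s ~= 7.5975 or s ~= 3.6525.
Neither value makes a denominator zero (s != 3, s != 6), so both are valid.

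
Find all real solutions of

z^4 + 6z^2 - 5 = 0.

z = -0.8612 or z = 0.8612

Let u = z^2. The equation becomes u^2 + 6u - 5 = 0.
By the quadratic formula, u = -3 + sqrt(14) or u = -sqrt(14) - 3.
z^2 = -3 + sqrt(14) gives z = +/-sqrt(-3 + sqrt(14)) ~= +/-0.8612.
z^2 = -sqrt(14) - 3 < 0 has no real solution.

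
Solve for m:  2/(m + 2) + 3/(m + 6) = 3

Multiply both sides by (m + 2)(m + 6):
2(m + 6) + 3(m + 2) = 3(m + 2)(m + 6).
Expand and collect terms: 3m^2 + 19m + 18 = 0.
By the quadratic formula, m = (-19 +/- sqrt(145)) / 6, so m ~= -1.1597 or m ~= -5.1736.
Neither value makes a denominator zero (m != -2, m != -6), so both are valid.

m = -5.1736 or m = -1.1597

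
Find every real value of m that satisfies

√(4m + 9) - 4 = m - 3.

Isolate the radical: √(4m + 9) = m + 1.
Square both sides: 4m + 9 = (m + 1)².
Expand and rearrange: m² - 2m - 8 = 0.
Solving gives m = 4 or m = -2.
Check each candidate in the original equation:
  m = 4: √(25) = 5, while m + 1 = 5 — valid.
  m = -2: √(1) = 1, while m + 1 = -1 — extraneous.

m = 4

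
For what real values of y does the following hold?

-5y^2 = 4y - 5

Rearrange to standard form: -5y^2 - 4y + 5 = 0.
Discriminant: (-4)^2 - 4*(-5)*5 = 116.
Quadratic formula: y = (4 +/- sqrt(116)) / (-10).
So y = -sqrt(29)/5 - 2/5 ~= -1.477 or y = -2/5 + sqrt(29)/5 ~= 0.677.

y = -1.477 or y = 0.677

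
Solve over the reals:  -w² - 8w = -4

w = -8.4721 or w = 0.4721

Rearrange to standard form: -w² - 8w + 4 = 0.
Discriminant: (-8)² − 4·(-1)·4 = 80.
Quadratic formula: w = (8 ± √80) / (-2).
So w = -2·√(5) - 4 ≈ -8.4721 or w = -4 + 2·√(5) ≈ 0.4721.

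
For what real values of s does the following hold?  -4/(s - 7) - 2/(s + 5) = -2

Multiply both sides by (s - 7)(s + 5):
-4(s + 5) - 2(s - 7) = -2(s - 7)(s + 5).
Expand and collect terms: -2s² + 10s + 76 = 0.
By the quadratic formula, s = (-10 ± √708) / -4, so s ≈ -4.1521 or s ≈ 9.1521.
Neither value makes a denominator zero (s ≠ 7, s ≠ -5), so both are valid.

s = -4.1521 or s = 9.1521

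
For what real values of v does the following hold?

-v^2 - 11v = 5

v = -10.5249 or v = -0.4751

Rearrange to standard form: -v^2 - 11v - 5 = 0.
Discriminant: (-11)^2 - 4*(-1)*(-5) = 101.
Quadratic formula: v = (11 +/- sqrt(101)) / (-2).
So v = -11/2 - sqrt(101)/2 ~= -10.5249 or v = -11/2 + sqrt(101)/2 ~= -0.4751.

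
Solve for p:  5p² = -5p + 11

Rearrange to standard form: 5p² + 5p - 11 = 0.
Discriminant: (5)² − 4·5·(-11) = 245.
Quadratic formula: p = (-5 ± √245) / 10.
So p = -1/2 + 7·√(5)/10 ≈ 1.0652 or p = -7·√(5)/10 - 1/2 ≈ -2.0652.

p = -2.0652 or p = 1.0652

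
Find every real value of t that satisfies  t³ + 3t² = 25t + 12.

t = -6.5414 or t = -0.4586 or t = 4

Rearrange: t³ + 3t² - 25t - 12 = 0.
Possible rational roots are divisors of -12. Testing t = 4 gives 0, so (t - 4) is a factor.
Divide: t³ + 3t² - 25t - 12 = (t - 4)(t² + 7t + 3).
Apply the quadratic formula to t² + 7t + 3 = 0: t = (-7 ± √37)/2, i.e. t ≈ -0.4586 or t ≈ -6.5414.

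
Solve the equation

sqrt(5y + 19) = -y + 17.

y = 9

Square both sides: 5y + 19 = (-y + 17)^2.
Expand and rearrange: y^2 - 39y + 270 = 0.
Solving gives y = 30 or y = 9.
Check each candidate in the original equation:
  y = 30: sqrt(169) = 13, while -y + 17 = -13 — extraneous.
  y = 9: sqrt(64) = 8, while -y + 17 = 8 — valid.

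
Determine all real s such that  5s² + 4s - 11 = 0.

s = -1.9362 or s = 1.1362

Discriminant: (4)² − 4·5·(-11) = 236.
Quadratic formula: s = (-4 ± √236) / 10.
So s = -2/5 + √(59)/5 ≈ 1.1362 or s = -√(59)/5 - 2/5 ≈ -1.9362.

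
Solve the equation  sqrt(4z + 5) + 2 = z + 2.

z = 5

Isolate the radical: sqrt(4z + 5) = z.
Square both sides: 4z + 5 = (z)^2.
Expand and rearrange: z^2 - 4z - 5 = 0.
Solving gives z = 5 or z = -1.
Check each candidate in the original equation:
  z = 5: sqrt(25) = 5, while z = 5 — valid.
  z = -1: sqrt(1) = 1, while z = -1 — extraneous.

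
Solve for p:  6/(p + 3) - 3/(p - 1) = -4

Multiply both sides by (p + 3)(p - 1):
6(p - 1) - 3(p + 3) = -4(p + 3)(p - 1).
Expand and collect terms: -4p^2 - 11p + 27 = 0.
By the quadratic formula, p = (11 +/- sqrt(553)) / -8, so p ~= -4.3145 or p ~= 1.5645.
Neither value makes a denominator zero (p != -3, p != 1), so both are valid.

p = -4.3145 or p = 1.5645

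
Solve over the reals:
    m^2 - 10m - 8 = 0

Discriminant: (-10)^2 - 4*1*(-8) = 132.
Quadratic formula: m = (10 +/- sqrt(132)) / 2.
So m = 5 + sqrt(33) ~= 10.7446 or m = 5 - sqrt(33) ~= -0.7446.

m = -0.7446 or m = 10.7446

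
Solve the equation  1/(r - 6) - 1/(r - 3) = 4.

r = 2.7679 or r = 6.2321

Multiply both sides by (r - 6)(r - 3):
(r - 3) - (r - 6) = 4(r - 6)(r - 3).
Expand and collect terms: 4r^2 - 36r + 69 = 0.
By the quadratic formula, r = (36 +/- sqrt(192)) / 8, so r ~= 6.2321 or r ~= 2.7679.
Neither value makes a denominator zero (r != 6, r != 3), so both are valid.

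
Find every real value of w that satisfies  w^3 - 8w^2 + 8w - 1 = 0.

Possible rational roots are divisors of -1. Testing w = 1 gives 0, so (w - 1) is a factor.
Divide: w^3 - 8w^2 + 8w - 1 = (w - 1)(w^2 - 7w + 1).
Apply the quadratic formula to w^2 - 7w + 1 = 0: w = (7 +/- sqrt(45))/2, i.e. w ~= 6.8541 or w ~= 0.1459.

w = 0.1459 or w = 1 or w = 6.8541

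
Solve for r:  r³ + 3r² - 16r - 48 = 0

Possible rational roots are divisors of -48. Testing r = -4 gives 0, so (r + 4) is a factor.
Divide: r³ + 3r² - 16r - 48 = (r + 4)(r² - r - 12).
Factor the quadratic: r = 4 or r = -3.

r = -4 or r = -3 or r = 4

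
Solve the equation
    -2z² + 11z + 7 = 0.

Discriminant: (11)² − 4·(-2)·7 = 177.
Quadratic formula: z = (-11 ± √177) / (-4).
So z = 11/4 - √(177)/4 ≈ -0.576 or z = 11/4 + √(177)/4 ≈ 6.076.

z = -0.576 or z = 6.076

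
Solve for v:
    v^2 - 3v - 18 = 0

Factor: (v + 3)(v - 6) = 0.
So v = -3 or v = 6.

v = -3 or v = 6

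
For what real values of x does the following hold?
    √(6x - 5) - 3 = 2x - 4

x = 1 or x = 1.5

Isolate the radical: √(6x - 5) = 2x - 1.
Square both sides: 6x - 5 = (2x - 1)².
Expand and rearrange: 4x² - 10x + 6 = 0.
Solving gives x = 1.5 or x = 1.
Check each candidate in the original equation:
  x = 1.5: √(4) = 2, while 2x - 1 = 2 — valid.
  x = 1: √(1) = 1, while 2x - 1 = 1 — valid.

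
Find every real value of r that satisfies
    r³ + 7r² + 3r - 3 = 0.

r = -6.4641 or r = -1 or r = 0.4641

Possible rational roots are divisors of -3. Testing r = -1 gives 0, so (r + 1) is a factor.
Divide: r³ + 7r² + 3r - 3 = (r + 1)(r² + 6r - 3).
Apply the quadratic formula to r² + 6r - 3 = 0: r = (-6 ± √48)/2, i.e. r ≈ 0.4641 or r ≈ -6.4641.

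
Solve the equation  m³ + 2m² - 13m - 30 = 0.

Possible rational roots are divisors of -30. Testing m = -3 gives 0, so (m + 3) is a factor.
Divide: m³ + 2m² - 13m - 30 = (m + 3)(m² - m - 10).
Apply the quadratic formula to m² - m - 10 = 0: m = (1 ± √41)/2, i.e. m ≈ 3.7016 or m ≈ -2.7016.

m = -3 or m = -2.7016 or m = 3.7016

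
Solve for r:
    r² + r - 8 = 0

r = -3.3723 or r = 2.3723

Discriminant: (1)² − 4·1·(-8) = 33.
Quadratic formula: r = (-1 ± √33) / 2.
So r = -1/2 + √(33)/2 ≈ 2.3723 or r = -√(33)/2 - 1/2 ≈ -3.3723.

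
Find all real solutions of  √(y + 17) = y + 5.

y = -1

Square both sides: y + 17 = (y + 5)².
Expand and rearrange: y² + 9y + 8 = 0.
Solving gives y = -1 or y = -8.
Check each candidate in the original equation:
  y = -1: √(16) = 4, while y + 5 = 4 — valid.
  y = -8: √(9) = 3, while y + 5 = -3 — extraneous.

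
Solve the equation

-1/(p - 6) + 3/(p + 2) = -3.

p = -2.9641 or p = 6.2975

Multiply both sides by (p - 6)(p + 2):
-(p + 2) + 3(p - 6) = -3(p - 6)(p + 2).
Expand and collect terms: -3p² + 10p + 56 = 0.
By the quadratic formula, p = (-10 ± √772) / -6, so p ≈ -2.9641 or p ≈ 6.2975.
Neither value makes a denominator zero (p ≠ 6, p ≠ -2), so both are valid.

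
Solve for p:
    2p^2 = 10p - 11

p = 1.634 or p = 3.366

Rearrange to standard form: 2p^2 - 10p + 11 = 0.
Discriminant: (-10)^2 - 4*2*11 = 12.
Quadratic formula: p = (10 +/- sqrt(12)) / 4.
So p = sqrt(3)/2 + 5/2 ~= 3.366 or p = 5/2 - sqrt(3)/2 ~= 1.634.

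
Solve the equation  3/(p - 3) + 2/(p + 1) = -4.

p = -1.5975 or p = 2.3475

Multiply both sides by (p - 3)(p + 1):
3(p + 1) + 2(p - 3) = -4(p - 3)(p + 1).
Expand and collect terms: -4p^2 + 3p + 15 = 0.
By the quadratic formula, p = (-3 +/- sqrt(249)) / -8, so p ~= -1.5975 or p ~= 2.3475.
Neither value makes a denominator zero (p != 3, p != -1), so both are valid.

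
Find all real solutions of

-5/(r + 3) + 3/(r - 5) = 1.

Multiply both sides by (r + 3)(r - 5):
-5(r - 5) + 3(r + 3) = (r + 3)(r - 5).
Expand and collect terms: r² - 49 = 0.
Factor or apply the quadratic formula: r = 7 or r = -7.
Neither value makes a denominator zero (r ≠ -3, r ≠ 5), so both are valid.

r = -7 or r = 7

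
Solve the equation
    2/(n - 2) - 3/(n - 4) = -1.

n = 1 or n = 6

Multiply both sides by (n - 2)(n - 4):
2(n - 4) - 3(n - 2) = -(n - 2)(n - 4).
Expand and collect terms: -n^2 + 7n - 6 = 0.
Factor or apply the quadratic formula: n = 1 or n = 6.
Neither value makes a denominator zero (n != 2, n != 4), so both are valid.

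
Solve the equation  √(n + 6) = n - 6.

n = 10

Square both sides: n + 6 = (n - 6)².
Expand and rearrange: n² - 13n + 30 = 0.
Solving gives n = 10 or n = 3.
Check each candidate in the original equation:
  n = 10: √(16) = 4, while n - 6 = 4 — valid.
  n = 3: √(9) = 3, while n - 6 = -3 — extraneous.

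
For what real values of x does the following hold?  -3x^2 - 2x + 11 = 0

Discriminant: (-2)^2 - 4*(-3)*11 = 136.
Quadratic formula: x = (2 +/- sqrt(136)) / (-6).
So x = -sqrt(34)/3 - 1/3 ~= -2.277 or x = -1/3 + sqrt(34)/3 ~= 1.6103.

x = -2.277 or x = 1.6103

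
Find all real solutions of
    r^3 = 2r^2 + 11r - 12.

r = -3 or r = 1 or r = 4

Rearrange: r^3 - 2r^2 - 11r + 12 = 0.
Possible rational roots are divisors of 12. Testing r = 4 gives 0, so (r - 4) is a factor.
Divide: r^3 - 2r^2 - 11r + 12 = (r - 4)(r^2 + 2r - 3).
Factor the quadratic: r = 1 or r = -3.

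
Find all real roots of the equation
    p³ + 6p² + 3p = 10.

Rearrange: p³ + 6p² + 3p - 10 = 0.
Possible rational roots are divisors of -10. Testing p = 1 gives 0, so (p - 1) is a factor.
Divide: p³ + 6p² + 3p - 10 = (p - 1)(p² + 7p + 10).
Factor the quadratic: p = -2 or p = -5.

p = -5 or p = -2 or p = 1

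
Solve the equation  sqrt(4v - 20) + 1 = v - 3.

Isolate the radical: sqrt(4v - 20) = v - 4.
Square both sides: 4v - 20 = (v - 4)^2.
Expand and rearrange: v^2 - 12v + 36 = 0.
This gives the repeated root v = 6.
Check in the original equation:
  v = 6: sqrt(4) = 2, while v - 4 = 2 — valid.

v = 6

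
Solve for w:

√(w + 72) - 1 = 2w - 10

w = 9

Isolate the radical: √(w + 72) = 2w - 9.
Square both sides: w + 72 = (2w - 9)².
Expand and rearrange: 4w² - 37w + 9 = 0.
Solving gives w = 9 or w = 0.25.
Check each candidate in the original equation:
  w = 9: √(81) = 9, while 2w - 9 = 9 — valid.
  w = 0.25: √(72.25) = 8.5, while 2w - 9 = -8.5 — extraneous.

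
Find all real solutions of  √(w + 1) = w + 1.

Square both sides: w + 1 = (w + 1)².
Expand and rearrange: w² + w = 0.
Solving gives w = 0 or w = -1.
Check each candidate in the original equation:
  w = 0: √(1) = 1, while w + 1 = 1 — valid.
  w = -1: √(0) = 0, while w + 1 = 0 — valid.

w = -1 or w = 0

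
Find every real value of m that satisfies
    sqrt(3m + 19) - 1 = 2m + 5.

m = -1

Isolate the radical: sqrt(3m + 19) = 2m + 6.
Square both sides: 3m + 19 = (2m + 6)^2.
Expand and rearrange: 4m^2 + 21m + 17 = 0.
Solving gives m = -1 or m = -4.25.
Check each candidate in the original equation:
  m = -1: sqrt(16) = 4, while 2m + 6 = 4 — valid.
  m = -4.25: sqrt(6.25) = 2.5, while 2m + 6 = -2.5 — extraneous.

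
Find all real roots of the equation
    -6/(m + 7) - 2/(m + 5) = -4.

Multiply both sides by (m + 7)(m + 5):
-6(m + 5) - 2(m + 7) = -4(m + 7)(m + 5).
Expand and collect terms: -4m² - 40m - 96 = 0.
Factor or apply the quadratic formula: m = -6 or m = -4.
Neither value makes a denominator zero (m ≠ -7, m ≠ -5), so both are valid.

m = -6 or m = -4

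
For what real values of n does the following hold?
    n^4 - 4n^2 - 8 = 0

Let u = n^2. The equation becomes u^2 - 4u - 8 = 0.
By the quadratic formula, u = 2 + 2*sqrt(3) or u = 2 - 2*sqrt(3).
n^2 = 2 + 2*sqrt(3) gives n = +/-sqrt(2 + 2*sqrt(3)) ~= +/-2.3375.
n^2 = 2 - 2*sqrt(3) < 0 has no real solution.

n = -2.3375 or n = 2.3375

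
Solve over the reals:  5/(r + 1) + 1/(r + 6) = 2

r = -5.6742 or r = 1.6742

Multiply both sides by (r + 1)(r + 6):
5(r + 6) + (r + 1) = 2(r + 1)(r + 6).
Expand and collect terms: 2r² + 8r - 19 = 0.
By the quadratic formula, r = (-8 ± √216) / 4, so r ≈ 1.6742 or r ≈ -5.6742.
Neither value makes a denominator zero (r ≠ -1, r ≠ -6), so both are valid.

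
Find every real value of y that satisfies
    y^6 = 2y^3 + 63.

Let u = y^3. The equation becomes u^2 - 2u - 63 = 0.
Factor: (u + 7)(u - 9) = 0, so u = -7 or u = 9.
y^3 = -7 gives y = -(7)^(1/3) ~= -1.9129.
y^3 = 9 gives y = (9)^(1/3) ~= 2.0801.

y = -1.9129 or y = 2.0801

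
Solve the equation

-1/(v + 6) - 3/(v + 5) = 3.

Multiply both sides by (v + 6)(v + 5):
-(v + 5) - 3(v + 6) = 3(v + 6)(v + 5).
Expand and collect terms: 3v² + 37v + 113 = 0.
By the quadratic formula, v = (-37 ± √13) / 6, so v ≈ -5.5657 or v ≈ -6.7676.
Neither value makes a denominator zero (v ≠ -6, v ≠ -5), so both are valid.

v = -6.7676 or v = -5.5657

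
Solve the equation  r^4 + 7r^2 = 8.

Let u = r^2. The equation becomes u^2 + 7u - 8 = 0.
Factor: (u + 8)(u - 1) = 0, so u = -8 or u = 1.
r^2 = -8 < 0 has no real solution.
r^2 = 1 gives r = +/-1.

r = -1 or r = 1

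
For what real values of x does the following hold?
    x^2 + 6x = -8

x = -4 or x = -2

Bring every term to one side: x^2 + 6x + 8 = 0.
Factor: (x + 4)(x + 2) = 0.
So x = -4 or x = -2.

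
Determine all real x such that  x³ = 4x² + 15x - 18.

Rearrange: x³ - 4x² - 15x + 18 = 0.
Possible rational roots are divisors of 18. Testing x = -3 gives 0, so (x + 3) is a factor.
Divide: x³ - 4x² - 15x + 18 = (x + 3)(x² - 7x + 6).
Factor the quadratic: x = 6 or x = 1.

x = -3 or x = 1 or x = 6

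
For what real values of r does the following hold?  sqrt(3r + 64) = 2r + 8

Square both sides: 3r + 64 = (2r + 8)^2.
Expand and rearrange: 4r^2 + 29r = 0.
Solving gives r = 0 or r = -7.25.
Check each candidate in the original equation:
  r = 0: sqrt(64) = 8, while 2r + 8 = 8 — valid.
  r = -7.25: sqrt(42.25) = 6.5, while 2r + 8 = -6.5 — extraneous.

r = 0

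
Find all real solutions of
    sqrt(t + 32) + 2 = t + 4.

t = 4

Isolate the radical: sqrt(t + 32) = t + 2.
Square both sides: t + 32 = (t + 2)^2.
Expand and rearrange: t^2 + 3t - 28 = 0.
Solving gives t = 4 or t = -7.
Check each candidate in the original equation:
  t = 4: sqrt(36) = 6, while t + 2 = 6 — valid.
  t = -7: sqrt(25) = 5, while t + 2 = -5 — extraneous.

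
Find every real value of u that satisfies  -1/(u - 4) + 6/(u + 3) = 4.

Multiply both sides by (u - 4)(u + 3):
-(u + 3) + 6(u - 4) = 4(u - 4)(u + 3).
Expand and collect terms: 4u^2 - 9u - 21 = 0.
By the quadratic formula, u = (9 +/- sqrt(417)) / 8, so u ~= 3.6776 or u ~= -1.4276.
Neither value makes a denominator zero (u != 4, u != -3), so both are valid.

u = -1.4276 or u = 3.6776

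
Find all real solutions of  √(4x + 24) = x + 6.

Square both sides: 4x + 24 = (x + 6)².
Expand and rearrange: x² + 8x + 12 = 0.
Solving gives x = -2 or x = -6.
Check each candidate in the original equation:
  x = -2: √(16) = 4, while x + 6 = 4 — valid.
  x = -6: √(0) = 0, while x + 6 = 0 — valid.

x = -6 or x = -2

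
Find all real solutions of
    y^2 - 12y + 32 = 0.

Factor: (y - 4)(y - 8) = 0.
So y = 4 or y = 8.

y = 4 or y = 8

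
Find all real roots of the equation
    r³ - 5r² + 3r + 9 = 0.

r = -1 or r = 3

Possible rational roots are divisors of 9. Testing r = -1 gives 0, so (r + 1) is a factor.
Divide: r³ - 5r² + 3r + 9 = (r + 1)(r² - 6r + 9).
The quadratic has the repeated root r = 3.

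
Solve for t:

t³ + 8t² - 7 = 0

Possible rational roots are divisors of -7. Testing t = -1 gives 0, so (t + 1) is a factor.
Divide: t³ + 8t² - 7 = (t + 1)(t² + 7t - 7).
Apply the quadratic formula to t² + 7t - 7 = 0: t = (-7 ± √77)/2, i.e. t ≈ 0.8875 or t ≈ -7.8875.

t = -7.8875 or t = -1 or t = 0.8875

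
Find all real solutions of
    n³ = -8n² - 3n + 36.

n = -6.772 or n = -3 or n = 1.772

Rearrange: n³ + 8n² + 3n - 36 = 0.
Possible rational roots are divisors of -36. Testing n = -3 gives 0, so (n + 3) is a factor.
Divide: n³ + 8n² + 3n - 36 = (n + 3)(n² + 5n - 12).
Apply the quadratic formula to n² + 5n - 12 = 0: n = (-5 ± √73)/2, i.e. n ≈ 1.772 or n ≈ -6.772.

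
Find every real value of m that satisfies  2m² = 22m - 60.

Bring every term to one side: 2m² - 22m + 60 = 0.
Factor: 2(m - 6)(m - 5) = 0.
So m = 6 or m = 5.

m = 5 or m = 6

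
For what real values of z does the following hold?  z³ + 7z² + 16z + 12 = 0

z = -3 or z = -2

Possible rational roots are divisors of 12. Testing z = -3 gives 0, so (z + 3) is a factor.
Divide: z³ + 7z² + 16z + 12 = (z + 3)(z² + 4z + 4).
The quadratic has the repeated root z = -2.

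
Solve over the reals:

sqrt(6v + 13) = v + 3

Square both sides: 6v + 13 = (v + 3)^2.
Expand and rearrange: v^2 - 4 = 0.
Solving gives v = 2 or v = -2.
Check each candidate in the original equation:
  v = 2: sqrt(25) = 5, while v + 3 = 5 — valid.
  v = -2: sqrt(1) = 1, while v + 3 = 1 — valid.

v = -2 or v = 2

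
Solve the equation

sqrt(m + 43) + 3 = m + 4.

m = 6

Isolate the radical: sqrt(m + 43) = m + 1.
Square both sides: m + 43 = (m + 1)^2.
Expand and rearrange: m^2 + m - 42 = 0.
Solving gives m = 6 or m = -7.
Check each candidate in the original equation:
  m = 6: sqrt(49) = 7, while m + 1 = 7 — valid.
  m = -7: sqrt(36) = 6, while m + 1 = -6 — extraneous.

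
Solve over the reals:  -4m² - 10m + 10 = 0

Discriminant: (-10)² − 4·(-4)·10 = 260.
Quadratic formula: m = (10 ± √260) / (-8).
So m = -√(65)/4 - 5/4 ≈ -3.2656 or m = -5/4 + √(65)/4 ≈ 0.7656.

m = -3.2656 or m = 0.7656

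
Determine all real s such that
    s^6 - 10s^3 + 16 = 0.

s = 1.2599 or s = 2

Let u = s^3. The equation becomes u^2 - 10u + 16 = 0.
Factor: (u - 2)(u - 8) = 0, so u = 2 or u = 8.
s^3 = 2 gives s = (2)^(1/3) ~= 1.2599.
s^3 = 8 gives s = 2.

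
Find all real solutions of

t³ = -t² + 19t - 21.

t = -5.3166 or t = 1.3166 or t = 3

Rearrange: t³ + t² - 19t + 21 = 0.
Possible rational roots are divisors of 21. Testing t = 3 gives 0, so (t - 3) is a factor.
Divide: t³ + t² - 19t + 21 = (t - 3)(t² + 4t - 7).
Apply the quadratic formula to t² + 4t - 7 = 0: t = (-4 ± √44)/2, i.e. t ≈ 1.3166 or t ≈ -5.3166.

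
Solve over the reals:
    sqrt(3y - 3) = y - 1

Square both sides: 3y - 3 = (y - 1)^2.
Expand and rearrange: y^2 - 5y + 4 = 0.
Solving gives y = 4 or y = 1.
Check each candidate in the original equation:
  y = 4: sqrt(9) = 3, while y - 1 = 3 — valid.
  y = 1: sqrt(0) = 0, while y - 1 = 0 — valid.

y = 1 or y = 4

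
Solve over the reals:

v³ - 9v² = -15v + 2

v = 0.1459 or v = 2 or v = 6.8541

Rearrange: v³ - 9v² + 15v - 2 = 0.
Possible rational roots are divisors of -2. Testing v = 2 gives 0, so (v - 2) is a factor.
Divide: v³ - 9v² + 15v - 2 = (v - 2)(v² - 7v + 1).
Apply the quadratic formula to v² - 7v + 1 = 0: v = (7 ± √45)/2, i.e. v ≈ 6.8541 or v ≈ 0.1459.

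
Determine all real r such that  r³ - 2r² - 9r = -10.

r = -2.7016 or r = 1 or r = 3.7016

Rearrange: r³ - 2r² - 9r + 10 = 0.
Possible rational roots are divisors of 10. Testing r = 1 gives 0, so (r - 1) is a factor.
Divide: r³ - 2r² - 9r + 10 = (r - 1)(r² - r - 10).
Apply the quadratic formula to r² - r - 10 = 0: r = (1 ± √41)/2, i.e. r ≈ 3.7016 or r ≈ -2.7016.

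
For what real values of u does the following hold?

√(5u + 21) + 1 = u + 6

u = -4 or u = -1

Isolate the radical: √(5u + 21) = u + 5.
Square both sides: 5u + 21 = (u + 5)².
Expand and rearrange: u² + 5u + 4 = 0.
Solving gives u = -1 or u = -4.
Check each candidate in the original equation:
  u = -1: √(16) = 4, while u + 5 = 4 — valid.
  u = -4: √(1) = 1, while u + 5 = 1 — valid.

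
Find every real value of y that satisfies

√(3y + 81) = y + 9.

Square both sides: 3y + 81 = (y + 9)².
Expand and rearrange: y² + 15y = 0.
Solving gives y = 0 or y = -15.
Check each candidate in the original equation:
  y = 0: √(81) = 9, while y + 9 = 9 — valid.
  y = -15: √(36) = 6, while y + 9 = -6 — extraneous.

y = 0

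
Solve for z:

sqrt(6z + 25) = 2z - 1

Square both sides: 6z + 25 = (2z - 1)^2.
Expand and rearrange: 4z^2 - 10z - 24 = 0.
Solving gives z = 4 or z = -1.5.
Check each candidate in the original equation:
  z = 4: sqrt(49) = 7, while 2z - 1 = 7 — valid.
  z = -1.5: sqrt(16) = 4, while 2z - 1 = -4 — extraneous.

z = 4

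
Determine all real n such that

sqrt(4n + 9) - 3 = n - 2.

Isolate the radical: sqrt(4n + 9) = n + 1.
Square both sides: 4n + 9 = (n + 1)^2.
Expand and rearrange: n^2 - 2n - 8 = 0.
Solving gives n = 4 or n = -2.
Check each candidate in the original equation:
  n = 4: sqrt(25) = 5, while n + 1 = 5 — valid.
  n = -2: sqrt(1) = 1, while n + 1 = -1 — extraneous.

n = 4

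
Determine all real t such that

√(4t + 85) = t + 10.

Square both sides: 4t + 85 = (t + 10)².
Expand and rearrange: t² + 16t + 15 = 0.
Solving gives t = -1 or t = -15.
Check each candidate in the original equation:
  t = -1: √(81) = 9, while t + 10 = 9 — valid.
  t = -15: √(25) = 5, while t + 10 = -5 — extraneous.

t = -1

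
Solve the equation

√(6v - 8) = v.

v = 2 or v = 4

Square both sides: 6v - 8 = (v)².
Expand and rearrange: v² - 6v + 8 = 0.
Solving gives v = 4 or v = 2.
Check each candidate in the original equation:
  v = 4: √(16) = 4, while v = 4 — valid.
  v = 2: √(4) = 2, while v = 2 — valid.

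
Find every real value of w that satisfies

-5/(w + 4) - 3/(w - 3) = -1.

w = -1.1098 or w = 8.1098

Multiply both sides by (w + 4)(w - 3):
-5(w - 3) - 3(w + 4) = -(w + 4)(w - 3).
Expand and collect terms: -w^2 + 7w + 9 = 0.
By the quadratic formula, w = (-7 +/- sqrt(85)) / -2, so w ~= -1.1098 or w ~= 8.1098.
Neither value makes a denominator zero (w != -4, w != 3), so both are valid.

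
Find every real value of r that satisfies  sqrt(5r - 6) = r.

Square both sides: 5r - 6 = (r)^2.
Expand and rearrange: r^2 - 5r + 6 = 0.
Solving gives r = 3 or r = 2.
Check each candidate in the original equation:
  r = 3: sqrt(9) = 3, while r = 3 — valid.
  r = 2: sqrt(4) = 2, while r = 2 — valid.

r = 2 or r = 3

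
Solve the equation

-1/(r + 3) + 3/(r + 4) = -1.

Multiply both sides by (r + 3)(r + 4):
-(r + 4) + 3(r + 3) = -(r + 3)(r + 4).
Expand and collect terms: -r² - 9r - 17 = 0.
By the quadratic formula, r = (9 ± √13) / -2, so r ≈ -6.3028 or r ≈ -2.6972.
Neither value makes a denominator zero (r ≠ -3, r ≠ -4), so both are valid.

r = -6.3028 or r = -2.6972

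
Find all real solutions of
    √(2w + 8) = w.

Square both sides: 2w + 8 = (w)².
Expand and rearrange: w² - 2w - 8 = 0.
Solving gives w = 4 or w = -2.
Check each candidate in the original equation:
  w = 4: √(16) = 4, while w = 4 — valid.
  w = -2: √(4) = 2, while w = -2 — extraneous.

w = 4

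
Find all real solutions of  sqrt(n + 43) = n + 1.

Square both sides: n + 43 = (n + 1)^2.
Expand and rearrange: n^2 + n - 42 = 0.
Solving gives n = 6 or n = -7.
Check each candidate in the original equation:
  n = 6: sqrt(49) = 7, while n + 1 = 7 — valid.
  n = -7: sqrt(36) = 6, while n + 1 = -6 — extraneous.

n = 6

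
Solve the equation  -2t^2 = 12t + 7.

Rearrange to standard form: -2t^2 - 12t - 7 = 0.
Discriminant: (-12)^2 - 4*(-2)*(-7) = 88.
Quadratic formula: t = (12 +/- sqrt(88)) / (-4).
So t = -3 - sqrt(22)/2 ~= -5.3452 or t = -3 + sqrt(22)/2 ~= -0.6548.

t = -5.3452 or t = -0.6548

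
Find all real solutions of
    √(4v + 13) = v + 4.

v = -3 or v = -1

Square both sides: 4v + 13 = (v + 4)².
Expand and rearrange: v² + 4v + 3 = 0.
Solving gives v = -1 or v = -3.
Check each candidate in the original equation:
  v = -1: √(9) = 3, while v + 4 = 3 — valid.
  v = -3: √(1) = 1, while v + 4 = 1 — valid.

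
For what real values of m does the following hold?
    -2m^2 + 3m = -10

Rearrange to standard form: -2m^2 + 3m + 10 = 0.
Discriminant: (3)^2 - 4*(-2)*10 = 89.
Quadratic formula: m = (-3 +/- sqrt(89)) / (-4).
So m = 3/4 - sqrt(89)/4 ~= -1.6085 or m = 3/4 + sqrt(89)/4 ~= 3.1085.

m = -1.6085 or m = 3.1085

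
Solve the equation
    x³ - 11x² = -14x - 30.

Rearrange: x³ - 11x² + 14x + 30 = 0.
Possible rational roots are divisors of 30. Testing x = 3 gives 0, so (x - 3) is a factor.
Divide: x³ - 11x² + 14x + 30 = (x - 3)(x² - 8x - 10).
Apply the quadratic formula to x² - 8x - 10 = 0: x = (8 ± √104)/2, i.e. x ≈ 9.099 or x ≈ -1.099.

x = -1.099 or x = 3 or x = 9.099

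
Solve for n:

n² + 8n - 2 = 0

Discriminant: (8)² − 4·1·(-2) = 72.
Quadratic formula: n = (-8 ± √72) / 2.
So n = -4 + 3·√(2) ≈ 0.2426 or n = -3·√(2) - 4 ≈ -8.2426.

n = -8.2426 or n = 0.2426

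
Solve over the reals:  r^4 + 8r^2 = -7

Let u = r^2. The equation becomes u^2 + 8u + 7 = 0.
Factor: (u + 1)(u + 7) = 0, so u = -1 or u = -7.
r^2 = -1 < 0 has no real solution.
r^2 = -7 < 0 has no real solution.

No real solutions.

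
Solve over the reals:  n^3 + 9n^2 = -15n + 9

n = -6.4641 or n = -3 or n = 0.4641

Rearrange: n^3 + 9n^2 + 15n - 9 = 0.
Possible rational roots are divisors of -9. Testing n = -3 gives 0, so (n + 3) is a factor.
Divide: n^3 + 9n^2 + 15n - 9 = (n + 3)(n^2 + 6n - 3).
Apply the quadratic formula to n^2 + 6n - 3 = 0: n = (-6 +/- sqrt(48))/2, i.e. n ~= 0.4641 or n ~= -6.4641.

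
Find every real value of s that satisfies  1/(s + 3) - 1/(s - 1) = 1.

s = -1

Multiply both sides by (s + 3)(s - 1):
(s - 1) - (s + 3) = (s + 3)(s - 1).
Expand and collect terms: s² + 2s + 1 = 0.
This has the repeated root s = -1.
Neither value makes a denominator zero (s ≠ -3, s ≠ 1), so both are valid.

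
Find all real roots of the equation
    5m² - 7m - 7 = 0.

m = -0.6748 or m = 2.0748

Discriminant: (-7)² − 4·5·(-7) = 189.
Quadratic formula: m = (7 ± √189) / 10.
So m = 7/10 + 3·√(21)/10 ≈ 2.0748 or m = 7/10 - 3·√(21)/10 ≈ -0.6748.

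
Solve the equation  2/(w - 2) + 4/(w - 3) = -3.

Multiply both sides by (w - 2)(w - 3):
2(w - 3) + 4(w - 2) = -3(w - 2)(w - 3).
Expand and collect terms: -3w² + 9w - 4 = 0.
By the quadratic formula, w = (-9 ± √33) / -6, so w ≈ 0.5426 or w ≈ 2.4574.
Neither value makes a denominator zero (w ≠ 2, w ≠ 3), so both are valid.

w = 0.5426 or w = 2.4574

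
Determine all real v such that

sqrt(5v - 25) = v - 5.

v = 5 or v = 10

Square both sides: 5v - 25 = (v - 5)^2.
Expand and rearrange: v^2 - 15v + 50 = 0.
Solving gives v = 10 or v = 5.
Check each candidate in the original equation:
  v = 10: sqrt(25) = 5, while v - 5 = 5 — valid.
  v = 5: sqrt(0) = 0, while v - 5 = 0 — valid.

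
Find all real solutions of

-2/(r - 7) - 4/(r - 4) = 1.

r = -1.2749 or r = 6.2749

Multiply both sides by (r - 7)(r - 4):
-2(r - 4) - 4(r - 7) = (r - 7)(r - 4).
Expand and collect terms: r² - 5r - 8 = 0.
By the quadratic formula, r = (5 ± √57) / 2, so r ≈ 6.2749 or r ≈ -1.2749.
Neither value makes a denominator zero (r ≠ 7, r ≠ 4), so both are valid.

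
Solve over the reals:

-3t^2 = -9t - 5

Rearrange to standard form: -3t^2 + 9t + 5 = 0.
Discriminant: (9)^2 - 4*(-3)*5 = 141.
Quadratic formula: t = (-9 +/- sqrt(141)) / (-6).
So t = 3/2 - sqrt(141)/6 ~= -0.4791 or t = 3/2 + sqrt(141)/6 ~= 3.4791.

t = -0.4791 or t = 3.4791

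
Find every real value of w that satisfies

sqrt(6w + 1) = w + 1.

w = 0 or w = 4

Square both sides: 6w + 1 = (w + 1)^2.
Expand and rearrange: w^2 - 4w = 0.
Solving gives w = 4 or w = 0.
Check each candidate in the original equation:
  w = 4: sqrt(25) = 5, while w + 1 = 5 — valid.
  w = 0: sqrt(1) = 1, while w + 1 = 1 — valid.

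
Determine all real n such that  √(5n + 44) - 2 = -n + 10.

Isolate the radical: √(5n + 44) = -n + 12.
Square both sides: 5n + 44 = (-n + 12)².
Expand and rearrange: n² - 29n + 100 = 0.
Solving gives n = 25 or n = 4.
Check each candidate in the original equation:
  n = 25: √(169) = 13, while -n + 12 = -13 — extraneous.
  n = 4: √(64) = 8, while -n + 12 = 8 — valid.

n = 4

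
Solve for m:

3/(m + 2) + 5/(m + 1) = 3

m = -1.7033 or m = 1.3699

Multiply both sides by (m + 2)(m + 1):
3(m + 1) + 5(m + 2) = 3(m + 2)(m + 1).
Expand and collect terms: 3m² + m - 7 = 0.
By the quadratic formula, m = (-1 ± √85) / 6, so m ≈ 1.3699 or m ≈ -1.7033.
Neither value makes a denominator zero (m ≠ -2, m ≠ -1), so both are valid.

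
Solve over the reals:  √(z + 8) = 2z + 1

z = 1

Square both sides: z + 8 = (2z + 1)².
Expand and rearrange: 4z² + 3z - 7 = 0.
Solving gives z = 1 or z = -1.75.
Check each candidate in the original equation:
  z = 1: √(9) = 3, while 2z + 1 = 3 — valid.
  z = -1.75: √(6.25) = 2.5, while 2z + 1 = -2.5 — extraneous.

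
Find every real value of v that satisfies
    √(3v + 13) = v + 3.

v = 1

Square both sides: 3v + 13 = (v + 3)².
Expand and rearrange: v² + 3v - 4 = 0.
Solving gives v = 1 or v = -4.
Check each candidate in the original equation:
  v = 1: √(16) = 4, while v + 3 = 4 — valid.
  v = -4: √(1) = 1, while v + 3 = -1 — extraneous.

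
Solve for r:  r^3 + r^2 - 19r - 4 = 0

r = -4.7913 or r = -0.2087 or r = 4

Possible rational roots are divisors of -4. Testing r = 4 gives 0, so (r - 4) is a factor.
Divide: r^3 + r^2 - 19r - 4 = (r - 4)(r^2 + 5r + 1).
Apply the quadratic formula to r^2 + 5r + 1 = 0: r = (-5 +/- sqrt(21))/2, i.e. r ~= -0.2087 or r ~= -4.7913.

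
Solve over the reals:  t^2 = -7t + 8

t = -8 or t = 1

Bring every term to one side: t^2 + 7t - 8 = 0.
Factor: (t + 8)(t - 1) = 0.
So t = -8 or t = 1.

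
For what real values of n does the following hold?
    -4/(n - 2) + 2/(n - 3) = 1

Multiply both sides by (n - 2)(n - 3):
-4(n - 3) + 2(n - 2) = (n - 2)(n - 3).
Expand and collect terms: n² - 3n - 2 = 0.
By the quadratic formula, n = (3 ± √17) / 2, so n ≈ 3.5616 or n ≈ -0.5616.
Neither value makes a denominator zero (n ≠ 2, n ≠ 3), so both are valid.

n = -0.5616 or n = 3.5616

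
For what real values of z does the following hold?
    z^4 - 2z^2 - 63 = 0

z = -3 or z = 3

Let u = z^2. The equation becomes u^2 - 2u - 63 = 0.
Factor: (u - 9)(u + 7) = 0, so u = 9 or u = -7.
z^2 = 9 gives z = +/-3.
z^2 = -7 < 0 has no real solution.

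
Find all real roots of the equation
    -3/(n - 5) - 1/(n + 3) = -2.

Multiply both sides by (n - 5)(n + 3):
-3(n + 3) - (n - 5) = -2(n - 5)(n + 3).
Expand and collect terms: -2n² + 8n + 34 = 0.
By the quadratic formula, n = (-8 ± √336) / -4, so n ≈ -2.5826 or n ≈ 6.5826.
Neither value makes a denominator zero (n ≠ 5, n ≠ -3), so both are valid.

n = -2.5826 or n = 6.5826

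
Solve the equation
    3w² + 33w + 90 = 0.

Factor: 3(w + 5)(w + 6) = 0.
So w = -5 or w = -6.

w = -6 or w = -5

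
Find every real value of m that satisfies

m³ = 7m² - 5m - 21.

Rearrange: m³ - 7m² + 5m + 21 = 0.
Possible rational roots are divisors of 21. Testing m = 3 gives 0, so (m - 3) is a factor.
Divide: m³ - 7m² + 5m + 21 = (m - 3)(m² - 4m - 7).
Apply the quadratic formula to m² - 4m - 7 = 0: m = (4 ± √44)/2, i.e. m ≈ 5.3166 or m ≈ -1.3166.

m = -1.3166 or m = 3 or m = 5.3166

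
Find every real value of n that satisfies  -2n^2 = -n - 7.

Rearrange to standard form: -2n^2 + n + 7 = 0.
Discriminant: (1)^2 - 4*(-2)*7 = 57.
Quadratic formula: n = (-1 +/- sqrt(57)) / (-4).
So n = 1/4 - sqrt(57)/4 ~= -1.6375 or n = 1/4 + sqrt(57)/4 ~= 2.1375.

n = -1.6375 or n = 2.1375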